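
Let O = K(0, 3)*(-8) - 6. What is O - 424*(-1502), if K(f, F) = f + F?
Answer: 636818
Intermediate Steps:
K(f, F) = F + f
O = -30 (O = (3 + 0)*(-8) - 6 = 3*(-8) - 6 = -24 - 6 = -30)
O - 424*(-1502) = -30 - 424*(-1502) = -30 + 636848 = 636818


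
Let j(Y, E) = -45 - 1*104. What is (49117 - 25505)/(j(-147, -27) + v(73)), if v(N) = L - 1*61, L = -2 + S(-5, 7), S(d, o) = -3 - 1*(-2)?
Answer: -23612/213 ≈ -110.85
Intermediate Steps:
S(d, o) = -1 (S(d, o) = -3 + 2 = -1)
j(Y, E) = -149 (j(Y, E) = -45 - 104 = -149)
L = -3 (L = -2 - 1 = -3)
v(N) = -64 (v(N) = -3 - 1*61 = -3 - 61 = -64)
(49117 - 25505)/(j(-147, -27) + v(73)) = (49117 - 25505)/(-149 - 64) = 23612/(-213) = 23612*(-1/213) = -23612/213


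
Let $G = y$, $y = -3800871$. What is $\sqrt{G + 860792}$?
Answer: $i \sqrt{2940079} \approx 1714.7 i$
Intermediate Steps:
$G = -3800871$
$\sqrt{G + 860792} = \sqrt{-3800871 + 860792} = \sqrt{-2940079} = i \sqrt{2940079}$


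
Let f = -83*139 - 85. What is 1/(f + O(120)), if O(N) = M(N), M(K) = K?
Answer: -1/11502 ≈ -8.6941e-5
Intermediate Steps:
O(N) = N
f = -11622 (f = -11537 - 85 = -11622)
1/(f + O(120)) = 1/(-11622 + 120) = 1/(-11502) = -1/11502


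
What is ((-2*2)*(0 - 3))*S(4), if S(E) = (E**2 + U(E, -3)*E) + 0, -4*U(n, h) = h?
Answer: 228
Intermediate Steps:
U(n, h) = -h/4
S(E) = E**2 + 3*E/4 (S(E) = (E**2 + (-1/4*(-3))*E) + 0 = (E**2 + 3*E/4) + 0 = E**2 + 3*E/4)
((-2*2)*(0 - 3))*S(4) = ((-2*2)*(0 - 3))*((1/4)*4*(3 + 4*4)) = (-4*(-3))*((1/4)*4*(3 + 16)) = 12*((1/4)*4*19) = 12*19 = 228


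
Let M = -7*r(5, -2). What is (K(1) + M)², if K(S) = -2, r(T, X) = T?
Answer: 1369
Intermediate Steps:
M = -35 (M = -7*5 = -35)
(K(1) + M)² = (-2 - 35)² = (-37)² = 1369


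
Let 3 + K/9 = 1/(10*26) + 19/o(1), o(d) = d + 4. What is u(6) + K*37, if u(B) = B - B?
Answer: 69597/260 ≈ 267.68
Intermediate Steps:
o(d) = 4 + d
u(B) = 0
K = 1881/260 (K = -27 + 9*(1/(10*26) + 19/(4 + 1)) = -27 + 9*((1/10)*(1/26) + 19/5) = -27 + 9*(1/260 + 19*(1/5)) = -27 + 9*(1/260 + 19/5) = -27 + 9*(989/260) = -27 + 8901/260 = 1881/260 ≈ 7.2346)
u(6) + K*37 = 0 + (1881/260)*37 = 0 + 69597/260 = 69597/260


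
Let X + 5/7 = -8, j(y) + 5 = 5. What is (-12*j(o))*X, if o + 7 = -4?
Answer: 0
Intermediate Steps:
o = -11 (o = -7 - 4 = -11)
j(y) = 0 (j(y) = -5 + 5 = 0)
X = -61/7 (X = -5/7 - 8 = -61/7 ≈ -8.7143)
(-12*j(o))*X = -12*0*(-61/7) = 0*(-61/7) = 0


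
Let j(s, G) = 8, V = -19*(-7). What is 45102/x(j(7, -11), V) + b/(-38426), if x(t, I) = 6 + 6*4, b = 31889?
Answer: 288688797/192130 ≈ 1502.6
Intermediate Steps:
V = 133
x(t, I) = 30 (x(t, I) = 6 + 24 = 30)
45102/x(j(7, -11), V) + b/(-38426) = 45102/30 + 31889/(-38426) = 45102*(1/30) + 31889*(-1/38426) = 7517/5 - 31889/38426 = 288688797/192130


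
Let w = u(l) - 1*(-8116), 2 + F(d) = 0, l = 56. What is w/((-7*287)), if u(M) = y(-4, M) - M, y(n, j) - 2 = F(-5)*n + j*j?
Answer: -11206/2009 ≈ -5.5779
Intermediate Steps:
F(d) = -2 (F(d) = -2 + 0 = -2)
y(n, j) = 2 + j**2 - 2*n (y(n, j) = 2 + (-2*n + j*j) = 2 + (-2*n + j**2) = 2 + (j**2 - 2*n) = 2 + j**2 - 2*n)
u(M) = 10 + M**2 - M (u(M) = (2 + M**2 - 2*(-4)) - M = (2 + M**2 + 8) - M = (10 + M**2) - M = 10 + M**2 - M)
w = 11206 (w = (10 + 56**2 - 1*56) - 1*(-8116) = (10 + 3136 - 56) + 8116 = 3090 + 8116 = 11206)
w/((-7*287)) = 11206/((-7*287)) = 11206/(-2009) = 11206*(-1/2009) = -11206/2009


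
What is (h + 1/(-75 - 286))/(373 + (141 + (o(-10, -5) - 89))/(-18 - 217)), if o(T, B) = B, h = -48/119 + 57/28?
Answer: 200015/45757472 ≈ 0.0043712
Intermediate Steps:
h = 111/68 (h = -48*1/119 + 57*(1/28) = -48/119 + 57/28 = 111/68 ≈ 1.6324)
(h + 1/(-75 - 286))/(373 + (141 + (o(-10, -5) - 89))/(-18 - 217)) = (111/68 + 1/(-75 - 286))/(373 + (141 + (-5 - 89))/(-18 - 217)) = (111/68 + 1/(-361))/(373 + (141 - 94)/(-235)) = (111/68 - 1/361)/(373 + 47*(-1/235)) = 40003/(24548*(373 - 1/5)) = 40003/(24548*(1864/5)) = (40003/24548)*(5/1864) = 200015/45757472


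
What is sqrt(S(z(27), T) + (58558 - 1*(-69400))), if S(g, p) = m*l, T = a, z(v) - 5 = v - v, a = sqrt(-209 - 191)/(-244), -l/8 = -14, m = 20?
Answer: sqrt(130198) ≈ 360.83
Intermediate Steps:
l = 112 (l = -8*(-14) = 112)
a = -5*I/61 (a = sqrt(-400)*(-1/244) = (20*I)*(-1/244) = -5*I/61 ≈ -0.081967*I)
z(v) = 5 (z(v) = 5 + (v - v) = 5 + 0 = 5)
T = -5*I/61 ≈ -0.081967*I
S(g, p) = 2240 (S(g, p) = 20*112 = 2240)
sqrt(S(z(27), T) + (58558 - 1*(-69400))) = sqrt(2240 + (58558 - 1*(-69400))) = sqrt(2240 + (58558 + 69400)) = sqrt(2240 + 127958) = sqrt(130198)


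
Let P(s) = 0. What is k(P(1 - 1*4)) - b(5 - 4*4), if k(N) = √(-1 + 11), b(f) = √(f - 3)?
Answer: √10 - I*√14 ≈ 3.1623 - 3.7417*I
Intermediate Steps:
b(f) = √(-3 + f)
k(N) = √10
k(P(1 - 1*4)) - b(5 - 4*4) = √10 - √(-3 + (5 - 4*4)) = √10 - √(-3 + (5 - 16)) = √10 - √(-3 - 11) = √10 - √(-14) = √10 - I*√14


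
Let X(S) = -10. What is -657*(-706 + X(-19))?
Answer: 470412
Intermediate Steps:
-657*(-706 + X(-19)) = -657*(-706 - 10) = -657*(-716) = 470412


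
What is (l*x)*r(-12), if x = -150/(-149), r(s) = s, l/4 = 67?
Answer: -482400/149 ≈ -3237.6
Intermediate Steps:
l = 268 (l = 4*67 = 268)
x = 150/149 (x = -150*(-1/149) = 150/149 ≈ 1.0067)
(l*x)*r(-12) = (268*(150/149))*(-12) = (40200/149)*(-12) = -482400/149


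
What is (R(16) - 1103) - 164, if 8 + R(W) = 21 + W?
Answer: -1238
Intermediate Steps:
R(W) = 13 + W (R(W) = -8 + (21 + W) = 13 + W)
(R(16) - 1103) - 164 = ((13 + 16) - 1103) - 164 = (29 - 1103) - 164 = -1074 - 164 = -1238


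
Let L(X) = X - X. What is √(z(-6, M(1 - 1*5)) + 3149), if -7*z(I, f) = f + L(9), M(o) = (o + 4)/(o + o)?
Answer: √3149 ≈ 56.116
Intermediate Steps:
L(X) = 0
M(o) = (4 + o)/(2*o) (M(o) = (4 + o)/((2*o)) = (4 + o)*(1/(2*o)) = (4 + o)/(2*o))
z(I, f) = -f/7 (z(I, f) = -(f + 0)/7 = -f/7)
√(z(-6, M(1 - 1*5)) + 3149) = √(-(4 + (1 - 1*5))/(14*(1 - 1*5)) + 3149) = √(-(4 + (1 - 5))/(14*(1 - 5)) + 3149) = √(-(4 - 4)/(14*(-4)) + 3149) = √(-(-1)*0/(14*4) + 3149) = √(-⅐*0 + 3149) = √(0 + 3149) = √3149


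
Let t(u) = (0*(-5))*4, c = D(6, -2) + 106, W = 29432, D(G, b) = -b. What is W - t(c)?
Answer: 29432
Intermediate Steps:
c = 108 (c = -1*(-2) + 106 = 2 + 106 = 108)
t(u) = 0 (t(u) = 0*4 = 0)
W - t(c) = 29432 - 1*0 = 29432 + 0 = 29432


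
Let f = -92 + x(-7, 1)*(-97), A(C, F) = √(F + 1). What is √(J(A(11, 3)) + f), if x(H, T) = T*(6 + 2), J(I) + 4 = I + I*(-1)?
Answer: 2*I*√218 ≈ 29.53*I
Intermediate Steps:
A(C, F) = √(1 + F)
J(I) = -4 (J(I) = -4 + (I + I*(-1)) = -4 + (I - I) = -4 + 0 = -4)
x(H, T) = 8*T (x(H, T) = T*8 = 8*T)
f = -868 (f = -92 + (8*1)*(-97) = -92 + 8*(-97) = -92 - 776 = -868)
√(J(A(11, 3)) + f) = √(-4 - 868) = √(-872) = 2*I*√218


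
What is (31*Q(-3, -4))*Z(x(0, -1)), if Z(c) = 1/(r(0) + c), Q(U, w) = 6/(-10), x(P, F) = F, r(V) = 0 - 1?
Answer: 93/10 ≈ 9.3000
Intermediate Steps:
r(V) = -1
Q(U, w) = -⅗ (Q(U, w) = 6*(-⅒) = -⅗)
Z(c) = 1/(-1 + c)
(31*Q(-3, -4))*Z(x(0, -1)) = (31*(-⅗))/(-1 - 1) = -93/5/(-2) = -93/5*(-½) = 93/10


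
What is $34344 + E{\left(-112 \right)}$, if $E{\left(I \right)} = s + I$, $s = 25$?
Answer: $34257$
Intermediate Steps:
$E{\left(I \right)} = 25 + I$
$34344 + E{\left(-112 \right)} = 34344 + \left(25 - 112\right) = 34344 - 87 = 34257$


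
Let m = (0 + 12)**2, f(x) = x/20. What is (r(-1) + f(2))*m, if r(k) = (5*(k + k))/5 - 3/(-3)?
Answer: -648/5 ≈ -129.60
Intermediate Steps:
f(x) = x/20 (f(x) = x*(1/20) = x/20)
m = 144 (m = 12**2 = 144)
r(k) = 1 + 2*k (r(k) = (5*(2*k))*(1/5) - 3*(-1/3) = (10*k)*(1/5) + 1 = 2*k + 1 = 1 + 2*k)
(r(-1) + f(2))*m = ((1 + 2*(-1)) + (1/20)*2)*144 = ((1 - 2) + 1/10)*144 = (-1 + 1/10)*144 = -9/10*144 = -648/5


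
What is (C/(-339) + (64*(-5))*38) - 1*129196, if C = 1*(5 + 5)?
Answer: -47919694/339 ≈ -1.4136e+5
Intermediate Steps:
C = 10 (C = 1*10 = 10)
(C/(-339) + (64*(-5))*38) - 1*129196 = (10/(-339) + (64*(-5))*38) - 1*129196 = (10*(-1/339) - 320*38) - 129196 = (-10/339 - 12160) - 129196 = -4122250/339 - 129196 = -47919694/339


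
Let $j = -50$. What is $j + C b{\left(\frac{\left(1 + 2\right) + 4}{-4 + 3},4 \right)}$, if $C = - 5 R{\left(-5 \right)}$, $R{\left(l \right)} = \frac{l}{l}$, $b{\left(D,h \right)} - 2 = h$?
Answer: $-80$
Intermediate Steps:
$b{\left(D,h \right)} = 2 + h$
$R{\left(l \right)} = 1$
$C = -5$ ($C = \left(-5\right) 1 = -5$)
$j + C b{\left(\frac{\left(1 + 2\right) + 4}{-4 + 3},4 \right)} = -50 - 5 \left(2 + 4\right) = -50 - 30 = -80$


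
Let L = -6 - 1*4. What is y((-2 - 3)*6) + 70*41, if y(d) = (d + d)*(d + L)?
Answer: 5270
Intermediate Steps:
L = -10 (L = -6 - 4 = -10)
y(d) = 2*d*(-10 + d) (y(d) = (d + d)*(d - 10) = (2*d)*(-10 + d) = 2*d*(-10 + d))
y((-2 - 3)*6) + 70*41 = 2*((-2 - 3)*6)*(-10 + (-2 - 3)*6) + 70*41 = 2*(-5*6)*(-10 - 5*6) + 2870 = 2*(-30)*(-10 - 30) + 2870 = 2*(-30)*(-40) + 2870 = 2400 + 2870 = 5270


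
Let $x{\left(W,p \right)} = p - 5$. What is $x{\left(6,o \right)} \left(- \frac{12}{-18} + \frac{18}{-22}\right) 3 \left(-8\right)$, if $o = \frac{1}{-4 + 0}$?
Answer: $- \frac{210}{11} \approx -19.091$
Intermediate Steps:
$o = - \frac{1}{4}$ ($o = \frac{1}{-4} = - \frac{1}{4} \approx -0.25$)
$x{\left(W,p \right)} = -5 + p$
$x{\left(6,o \right)} \left(- \frac{12}{-18} + \frac{18}{-22}\right) 3 \left(-8\right) = \left(-5 - \frac{1}{4}\right) \left(- \frac{12}{-18} + \frac{18}{-22}\right) 3 \left(-8\right) = - \frac{21 \left(\left(-12\right) \left(- \frac{1}{18}\right) + 18 \left(- \frac{1}{22}\right)\right)}{4} \left(-24\right) = - \frac{21 \left(\frac{2}{3} - \frac{9}{11}\right)}{4} \left(-24\right) = \left(- \frac{21}{4}\right) \left(- \frac{5}{33}\right) \left(-24\right) = \frac{35}{44} \left(-24\right) = - \frac{210}{11}$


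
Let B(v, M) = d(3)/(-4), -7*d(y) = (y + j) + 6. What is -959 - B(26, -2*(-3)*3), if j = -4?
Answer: -26857/28 ≈ -959.18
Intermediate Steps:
d(y) = -2/7 - y/7 (d(y) = -((y - 4) + 6)/7 = -((-4 + y) + 6)/7 = -(2 + y)/7 = -2/7 - y/7)
B(v, M) = 5/28 (B(v, M) = (-2/7 - ⅐*3)/(-4) = (-2/7 - 3/7)*(-¼) = -5/7*(-¼) = 5/28)
-959 - B(26, -2*(-3)*3) = -959 - 1*5/28 = -959 - 5/28 = -26857/28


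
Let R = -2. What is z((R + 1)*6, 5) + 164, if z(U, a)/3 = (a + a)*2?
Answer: 224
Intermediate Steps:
z(U, a) = 12*a (z(U, a) = 3*((a + a)*2) = 3*((2*a)*2) = 3*(4*a) = 12*a)
z((R + 1)*6, 5) + 164 = 12*5 + 164 = 60 + 164 = 224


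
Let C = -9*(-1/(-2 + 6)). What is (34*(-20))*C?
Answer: -1530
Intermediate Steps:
C = 9/4 (C = -9/(4*(-1)) = -9/(-4) = -9*(-1/4) = 9/4 ≈ 2.2500)
(34*(-20))*C = (34*(-20))*(9/4) = -680*9/4 = -1530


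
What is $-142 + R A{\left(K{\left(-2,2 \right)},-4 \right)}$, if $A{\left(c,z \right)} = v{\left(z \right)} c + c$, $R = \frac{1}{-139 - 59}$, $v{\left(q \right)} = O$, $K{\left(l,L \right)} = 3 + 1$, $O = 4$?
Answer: $- \frac{14068}{99} \approx -142.1$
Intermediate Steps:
$K{\left(l,L \right)} = 4$
$v{\left(q \right)} = 4$
$R = - \frac{1}{198}$ ($R = \frac{1}{-198} = - \frac{1}{198} \approx -0.0050505$)
$A{\left(c,z \right)} = 5 c$ ($A{\left(c,z \right)} = 4 c + c = 5 c$)
$-142 + R A{\left(K{\left(-2,2 \right)},-4 \right)} = -142 - \frac{5 \cdot 4}{198} = -142 - \frac{10}{99} = - \frac{14068}{99}$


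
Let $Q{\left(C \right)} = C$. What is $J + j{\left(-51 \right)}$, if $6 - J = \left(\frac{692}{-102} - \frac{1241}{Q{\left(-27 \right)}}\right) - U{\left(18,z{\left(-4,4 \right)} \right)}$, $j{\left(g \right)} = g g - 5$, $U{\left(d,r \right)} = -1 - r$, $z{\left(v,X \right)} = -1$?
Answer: $\frac{1176335}{459} \approx 2562.8$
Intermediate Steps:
$j{\left(g \right)} = -5 + g^{2}$ ($j{\left(g \right)} = g^{2} - 5 = -5 + g^{2}$)
$J = - \frac{15229}{459}$ ($J = 6 - \left(\left(\frac{692}{-102} - \frac{1241}{-27}\right) - \left(-1 - -1\right)\right) = 6 - \left(\left(692 \left(- \frac{1}{102}\right) - - \frac{1241}{27}\right) - \left(-1 + 1\right)\right) = 6 - \left(\left(- \frac{346}{51} + \frac{1241}{27}\right) - 0\right) = 6 - \left(\frac{17983}{459} + 0\right) = 6 - \frac{17983}{459} = - \frac{15229}{459} \approx -33.179$)
$J + j{\left(-51 \right)} = - \frac{15229}{459} - \left(5 - \left(-51\right)^{2}\right) = - \frac{15229}{459} + \left(-5 + 2601\right) = - \frac{15229}{459} + 2596 = \frac{1176335}{459}$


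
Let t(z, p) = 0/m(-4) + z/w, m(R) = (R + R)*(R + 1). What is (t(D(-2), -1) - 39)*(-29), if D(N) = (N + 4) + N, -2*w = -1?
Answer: 1131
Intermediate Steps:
w = 1/2 (w = -1/2*(-1) = 1/2 ≈ 0.50000)
m(R) = 2*R*(1 + R) (m(R) = (2*R)*(1 + R) = 2*R*(1 + R))
D(N) = 4 + 2*N (D(N) = (4 + N) + N = 4 + 2*N)
t(z, p) = 2*z (t(z, p) = 0/((2*(-4)*(1 - 4))) + z/(1/2) = 0/((2*(-4)*(-3))) + z*2 = 0/24 + 2*z = 0*(1/24) + 2*z = 0 + 2*z = 2*z)
(t(D(-2), -1) - 39)*(-29) = (2*(4 + 2*(-2)) - 39)*(-29) = (2*(4 - 4) - 39)*(-29) = (2*0 - 39)*(-29) = (0 - 39)*(-29) = -39*(-29) = 1131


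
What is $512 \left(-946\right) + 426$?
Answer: $-483926$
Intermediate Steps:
$512 \left(-946\right) + 426 = -484352 + 426 = -483926$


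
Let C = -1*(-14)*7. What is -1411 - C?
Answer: -1509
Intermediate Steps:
C = 98 (C = 14*7 = 98)
-1411 - C = -1411 - 1*98 = -1411 - 98 = -1509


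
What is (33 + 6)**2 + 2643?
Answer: 4164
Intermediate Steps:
(33 + 6)**2 + 2643 = 39**2 + 2643 = 1521 + 2643 = 4164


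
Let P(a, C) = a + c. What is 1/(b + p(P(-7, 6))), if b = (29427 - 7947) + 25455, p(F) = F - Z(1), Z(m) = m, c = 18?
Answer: 1/46945 ≈ 2.1302e-5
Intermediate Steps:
P(a, C) = 18 + a (P(a, C) = a + 18 = 18 + a)
p(F) = -1 + F (p(F) = F - 1*1 = F - 1 = -1 + F)
b = 46935 (b = 21480 + 25455 = 46935)
1/(b + p(P(-7, 6))) = 1/(46935 + (-1 + (18 - 7))) = 1/(46935 + (-1 + 11)) = 1/(46935 + 10) = 1/46945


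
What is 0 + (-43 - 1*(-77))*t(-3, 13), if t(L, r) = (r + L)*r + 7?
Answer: 4658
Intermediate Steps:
t(L, r) = 7 + r*(L + r) (t(L, r) = (L + r)*r + 7 = r*(L + r) + 7 = 7 + r*(L + r))
0 + (-43 - 1*(-77))*t(-3, 13) = 0 + (-43 - 1*(-77))*(7 + 13² - 3*13) = 0 + (-43 + 77)*(7 + 169 - 39) = 0 + 34*137 = 0 + 4658 = 4658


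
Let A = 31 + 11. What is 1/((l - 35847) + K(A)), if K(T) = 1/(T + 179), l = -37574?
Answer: -221/16226040 ≈ -1.3620e-5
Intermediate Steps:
A = 42
K(T) = 1/(179 + T)
1/((l - 35847) + K(A)) = 1/((-37574 - 35847) + 1/(179 + 42)) = 1/(-73421 + 1/221) = 1/(-16226040/221) = -221/16226040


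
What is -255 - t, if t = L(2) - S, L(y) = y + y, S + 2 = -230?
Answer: -491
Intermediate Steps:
S = -232 (S = -2 - 230 = -232)
L(y) = 2*y
t = 236 (t = 2*2 - 1*(-232) = 4 + 232 = 236)
-255 - t = -255 - 1*236 = -255 - 236 = -491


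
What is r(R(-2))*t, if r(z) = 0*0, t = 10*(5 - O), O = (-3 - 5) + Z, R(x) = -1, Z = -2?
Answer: 0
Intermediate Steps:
O = -10 (O = (-3 - 5) - 2 = -8 - 2 = -10)
t = 150 (t = 10*(5 - 1*(-10)) = 10*(5 + 10) = 10*15 = 150)
r(z) = 0
r(R(-2))*t = 0*150 = 0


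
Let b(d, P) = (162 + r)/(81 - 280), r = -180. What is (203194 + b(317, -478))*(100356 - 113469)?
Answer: -530232337512/199 ≈ -2.6645e+9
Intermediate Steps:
b(d, P) = 18/199 (b(d, P) = (162 - 180)/(81 - 280) = -18/(-199) = -18*(-1/199) = 18/199)
(203194 + b(317, -478))*(100356 - 113469) = (203194 + 18/199)*(100356 - 113469) = (40435624/199)*(-13113) = -530232337512/199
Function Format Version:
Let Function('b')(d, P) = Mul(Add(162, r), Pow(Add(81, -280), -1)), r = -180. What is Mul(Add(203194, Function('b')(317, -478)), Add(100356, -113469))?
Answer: Rational(-530232337512, 199) ≈ -2.6645e+9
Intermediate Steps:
Function('b')(d, P) = Rational(18, 199) (Function('b')(d, P) = Mul(Add(162, -180), Pow(Add(81, -280), -1)) = Mul(-18, Pow(-199, -1)) = Mul(-18, Rational(-1, 199)) = Rational(18, 199))
Mul(Add(203194, Function('b')(317, -478)), Add(100356, -113469)) = Mul(Add(203194, Rational(18, 199)), Add(100356, -113469)) = Mul(Rational(40435624, 199), -13113) = Rational(-530232337512, 199)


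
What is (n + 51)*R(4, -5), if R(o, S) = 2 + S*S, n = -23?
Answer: 756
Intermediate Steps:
R(o, S) = 2 + S²
(n + 51)*R(4, -5) = (-23 + 51)*(2 + (-5)²) = 28*(2 + 25) = 28*27 = 756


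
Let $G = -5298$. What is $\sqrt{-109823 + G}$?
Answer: $i \sqrt{115121} \approx 339.29 i$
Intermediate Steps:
$\sqrt{-109823 + G} = \sqrt{-109823 - 5298} = \sqrt{-115121} = i \sqrt{115121}$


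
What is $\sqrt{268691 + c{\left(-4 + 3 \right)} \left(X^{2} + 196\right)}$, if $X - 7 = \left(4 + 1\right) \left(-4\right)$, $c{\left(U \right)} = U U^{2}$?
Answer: $3 \sqrt{29814} \approx 518.0$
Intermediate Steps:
$c{\left(U \right)} = U^{3}$
$X = -13$ ($X = 7 + \left(4 + 1\right) \left(-4\right) = 7 + 5 \left(-4\right) = 7 - 20 = -13$)
$\sqrt{268691 + c{\left(-4 + 3 \right)} \left(X^{2} + 196\right)} = \sqrt{268691 + \left(-4 + 3\right)^{3} \left(\left(-13\right)^{2} + 196\right)} = \sqrt{268691 + \left(-1\right)^{3} \left(169 + 196\right)} = \sqrt{268691 - 365} = \sqrt{268326} = 3 \sqrt{29814}$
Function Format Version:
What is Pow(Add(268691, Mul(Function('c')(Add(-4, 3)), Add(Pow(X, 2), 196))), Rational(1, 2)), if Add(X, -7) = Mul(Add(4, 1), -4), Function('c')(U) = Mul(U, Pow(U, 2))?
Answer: Mul(3, Pow(29814, Rational(1, 2))) ≈ 518.00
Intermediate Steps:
Function('c')(U) = Pow(U, 3)
X = -13 (X = Add(7, Mul(Add(4, 1), -4)) = Add(7, Mul(5, -4)) = Add(7, -20) = -13)
Pow(Add(268691, Mul(Function('c')(Add(-4, 3)), Add(Pow(X, 2), 196))), Rational(1, 2)) = Pow(Add(268691, Mul(Pow(Add(-4, 3), 3), Add(Pow(-13, 2), 196))), Rational(1, 2)) = Pow(Add(268691, Mul(Pow(-1, 3), Add(169, 196))), Rational(1, 2)) = Pow(Add(268691, Mul(-1, 365)), Rational(1, 2)) = Pow(Add(268691, -365), Rational(1, 2)) = Pow(268326, Rational(1, 2)) = Mul(3, Pow(29814, Rational(1, 2)))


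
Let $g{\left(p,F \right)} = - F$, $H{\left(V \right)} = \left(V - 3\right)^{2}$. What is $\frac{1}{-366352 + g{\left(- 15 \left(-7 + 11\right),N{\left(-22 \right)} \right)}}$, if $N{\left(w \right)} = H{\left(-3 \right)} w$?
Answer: $- \frac{1}{365560} \approx -2.7355 \cdot 10^{-6}$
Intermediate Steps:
$H{\left(V \right)} = \left(-3 + V\right)^{2}$
$N{\left(w \right)} = 36 w$ ($N{\left(w \right)} = \left(-3 - 3\right)^{2} w = \left(-6\right)^{2} w = 36 w$)
$\frac{1}{-366352 + g{\left(- 15 \left(-7 + 11\right),N{\left(-22 \right)} \right)}} = \frac{1}{-366352 - 36 \left(-22\right)} = \frac{1}{-366352 - -792} = \frac{1}{-366352 + 792} = \frac{1}{-365560} = - \frac{1}{365560}$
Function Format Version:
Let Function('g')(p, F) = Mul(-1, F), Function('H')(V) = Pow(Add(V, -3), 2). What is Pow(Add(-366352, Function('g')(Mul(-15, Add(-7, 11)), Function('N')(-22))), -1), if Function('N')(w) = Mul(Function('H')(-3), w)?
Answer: Rational(-1, 365560) ≈ -2.7355e-6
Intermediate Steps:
Function('H')(V) = Pow(Add(-3, V), 2)
Function('N')(w) = Mul(36, w) (Function('N')(w) = Mul(Pow(Add(-3, -3), 2), w) = Mul(Pow(-6, 2), w) = Mul(36, w))
Pow(Add(-366352, Function('g')(Mul(-15, Add(-7, 11)), Function('N')(-22))), -1) = Pow(Add(-366352, Mul(-1, Mul(36, -22))), -1) = Pow(Add(-366352, Mul(-1, -792)), -1) = Pow(Add(-366352, 792), -1) = Pow(-365560, -1) = Rational(-1, 365560)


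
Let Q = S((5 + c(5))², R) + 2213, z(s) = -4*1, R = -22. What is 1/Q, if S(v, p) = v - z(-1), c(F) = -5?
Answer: 1/2217 ≈ 0.00045106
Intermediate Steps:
z(s) = -4
S(v, p) = 4 + v (S(v, p) = v - 1*(-4) = v + 4 = 4 + v)
Q = 2217 (Q = (4 + (5 - 5)²) + 2213 = (4 + 0²) + 2213 = (4 + 0) + 2213 = 4 + 2213 = 2217)
1/Q = 1/2217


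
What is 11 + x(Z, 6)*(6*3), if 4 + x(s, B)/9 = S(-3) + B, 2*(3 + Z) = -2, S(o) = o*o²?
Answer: -4039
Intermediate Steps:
S(o) = o³
Z = -4 (Z = -3 + (½)*(-2) = -3 - 1 = -4)
x(s, B) = -279 + 9*B (x(s, B) = -36 + 9*((-3)³ + B) = -36 + 9*(-27 + B) = -36 + (-243 + 9*B) = -279 + 9*B)
11 + x(Z, 6)*(6*3) = 11 + (-279 + 9*6)*(6*3) = 11 + (-279 + 54)*18 = 11 - 225*18 = 11 - 4050 = -4039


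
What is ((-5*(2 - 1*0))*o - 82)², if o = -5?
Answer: 1024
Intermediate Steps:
((-5*(2 - 1*0))*o - 82)² = (-5*(2 - 1*0)*(-5) - 82)² = (-5*(2 + 0)*(-5) - 82)² = (-5*2*(-5) - 82)² = (-10*(-5) - 82)² = (50 - 82)² = (-32)² = 1024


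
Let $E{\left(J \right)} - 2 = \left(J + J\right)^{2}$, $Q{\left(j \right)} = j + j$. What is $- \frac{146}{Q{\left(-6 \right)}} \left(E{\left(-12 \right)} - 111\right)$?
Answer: $\frac{34091}{6} \approx 5681.8$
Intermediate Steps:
$Q{\left(j \right)} = 2 j$
$E{\left(J \right)} = 2 + 4 J^{2}$ ($E{\left(J \right)} = 2 + \left(J + J\right)^{2} = 2 + \left(2 J\right)^{2} = 2 + 4 J^{2}$)
$- \frac{146}{Q{\left(-6 \right)}} \left(E{\left(-12 \right)} - 111\right) = - \frac{146}{2 \left(-6\right)} \left(\left(2 + 4 \left(-12\right)^{2}\right) - 111\right) = - \frac{146}{-12} \left(\left(2 + 4 \cdot 144\right) - 111\right) = \left(-146\right) \left(- \frac{1}{12}\right) \left(\left(2 + 576\right) - 111\right) = \frac{73 \left(578 - 111\right)}{6} = \frac{73}{6} \cdot 467 = \frac{34091}{6}$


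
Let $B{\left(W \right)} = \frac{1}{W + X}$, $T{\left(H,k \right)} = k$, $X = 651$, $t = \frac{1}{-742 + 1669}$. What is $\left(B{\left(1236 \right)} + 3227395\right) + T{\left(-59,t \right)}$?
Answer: $\frac{1881839159723}{583083} \approx 3.2274 \cdot 10^{6}$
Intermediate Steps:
$t = \frac{1}{927} \approx 0.0010787$
$B{\left(W \right)} = \frac{1}{651 + W}$ ($B{\left(W \right)} = \frac{1}{W + 651} = \frac{1}{651 + W}$)
$\left(B{\left(1236 \right)} + 3227395\right) + T{\left(-59,t \right)} = \left(\frac{1}{651 + 1236} + 3227395\right) + \frac{1}{927} = \left(\frac{1}{1887} + 3227395\right) + \frac{1}{927} = \frac{6090094366}{1887} + \frac{1}{927} = \frac{1881839159723}{583083}$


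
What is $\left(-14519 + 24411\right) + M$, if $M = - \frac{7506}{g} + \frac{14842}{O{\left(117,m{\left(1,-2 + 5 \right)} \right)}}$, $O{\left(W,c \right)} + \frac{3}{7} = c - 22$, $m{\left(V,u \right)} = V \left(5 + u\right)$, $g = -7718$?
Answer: $\frac{3454948135}{389759} \approx 8864.3$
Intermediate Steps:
$O{\left(W,c \right)} = - \frac{157}{7} + c$ ($O{\left(W,c \right)} = - \frac{3}{7} + \left(c - 22\right) = - \frac{3}{7} + \left(-22 + c\right) = - \frac{157}{7} + c$)
$M = - \frac{400547893}{389759}$ ($M = - \frac{7506}{-7718} + \frac{14842}{- \frac{157}{7} + 1 \left(5 + \left(-2 + 5\right)\right)} = \left(-7506\right) \left(- \frac{1}{7718}\right) + \frac{14842}{- \frac{157}{7} + 1 \left(5 + 3\right)} = \frac{3753}{3859} + \frac{14842}{- \frac{157}{7} + 1 \cdot 8} = \frac{3753}{3859} + \frac{14842}{- \frac{157}{7} + 8} = \frac{3753}{3859} + \frac{14842}{- \frac{101}{7}} = \frac{3753}{3859} + 14842 \left(- \frac{7}{101}\right) = \frac{3753}{3859} - \frac{103894}{101} = - \frac{400547893}{389759} \approx -1027.7$)
$\left(-14519 + 24411\right) + M = \left(-14519 + 24411\right) - \frac{400547893}{389759} = 9892 - \frac{400547893}{389759} = \frac{3454948135}{389759}$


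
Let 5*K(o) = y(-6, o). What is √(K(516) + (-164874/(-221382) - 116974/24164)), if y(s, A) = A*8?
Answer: √1699876066914945390/45488730 ≈ 28.662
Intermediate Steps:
y(s, A) = 8*A
K(o) = 8*o/5 (K(o) = (8*o)/5 = 8*o/5)
√(K(516) + (-164874/(-221382) - 116974/24164)) = √((8/5)*516 + (-164874/(-221382) - 116974/24164)) = √(4128/5 + (-164874*(-1/221382) - 116974*1/24164)) = √(4128/5 + (27479/36897 - 58487/12082)) = √(4128/5 - 260856223/63684222) = √(261584187301/318421110) = √1699876066914945390/45488730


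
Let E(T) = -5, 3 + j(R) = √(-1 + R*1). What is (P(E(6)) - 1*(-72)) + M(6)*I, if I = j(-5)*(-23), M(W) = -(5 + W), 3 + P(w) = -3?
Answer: -693 + 253*I*√6 ≈ -693.0 + 619.72*I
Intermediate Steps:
j(R) = -3 + √(-1 + R) (j(R) = -3 + √(-1 + R*1) = -3 + √(-1 + R))
P(w) = -6 (P(w) = -3 - 3 = -6)
M(W) = -5 - W
I = 69 - 23*I*√6 (I = (-3 + √(-1 - 5))*(-23) = (-3 + √(-6))*(-23) = (-3 + I*√6)*(-23) = 69 - 23*I*√6 ≈ 69.0 - 56.338*I)
(P(E(6)) - 1*(-72)) + M(6)*I = (-6 - 1*(-72)) + (-5 - 1*6)*(69 - 23*I*√6) = (-6 + 72) + (-5 - 6)*(69 - 23*I*√6) = 66 - 11*(69 - 23*I*√6) = 66 + (-759 + 253*I*√6) = -693 + 253*I*√6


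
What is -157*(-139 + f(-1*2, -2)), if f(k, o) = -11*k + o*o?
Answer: 17741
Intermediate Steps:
f(k, o) = o² - 11*k (f(k, o) = -11*k + o² = o² - 11*k)
-157*(-139 + f(-1*2, -2)) = -157*(-139 + ((-2)² - (-11)*2)) = -157*(-139 + (4 - 11*(-2))) = -157*(-139 + (4 + 22)) = -157*(-139 + 26) = -157*(-113) = 17741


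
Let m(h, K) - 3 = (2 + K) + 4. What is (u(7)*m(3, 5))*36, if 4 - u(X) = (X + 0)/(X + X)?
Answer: 1764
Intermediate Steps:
u(X) = 7/2 (u(X) = 4 - (X + 0)/(X + X) = 4 - X/(2*X) = 4 - X*1/(2*X) = 4 - 1*½ = 4 - ½ = 7/2)
m(h, K) = 9 + K (m(h, K) = 3 + ((2 + K) + 4) = 3 + (6 + K) = 9 + K)
(u(7)*m(3, 5))*36 = (7*(9 + 5)/2)*36 = ((7/2)*14)*36 = 49*36 = 1764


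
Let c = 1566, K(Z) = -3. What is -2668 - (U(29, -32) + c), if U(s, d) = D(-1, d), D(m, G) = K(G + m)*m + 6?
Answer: -4243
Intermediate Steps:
D(m, G) = 6 - 3*m (D(m, G) = -3*m + 6 = 6 - 3*m)
U(s, d) = 9 (U(s, d) = 6 - 3*(-1) = 6 + 3 = 9)
-2668 - (U(29, -32) + c) = -2668 - (9 + 1566) = -2668 - 1*1575 = -2668 - 1575 = -4243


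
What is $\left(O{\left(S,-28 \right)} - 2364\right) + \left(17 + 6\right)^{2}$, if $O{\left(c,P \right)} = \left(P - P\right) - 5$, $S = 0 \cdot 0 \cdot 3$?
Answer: $-1840$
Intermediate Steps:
$S = 0$ ($S = 0 \cdot 3 = 0$)
$O{\left(c,P \right)} = -5$ ($O{\left(c,P \right)} = 0 - 5 = -5$)
$\left(O{\left(S,-28 \right)} - 2364\right) + \left(17 + 6\right)^{2} = \left(-5 - 2364\right) + \left(17 + 6\right)^{2} = -2369 + 23^{2} = -2369 + 529 = -1840$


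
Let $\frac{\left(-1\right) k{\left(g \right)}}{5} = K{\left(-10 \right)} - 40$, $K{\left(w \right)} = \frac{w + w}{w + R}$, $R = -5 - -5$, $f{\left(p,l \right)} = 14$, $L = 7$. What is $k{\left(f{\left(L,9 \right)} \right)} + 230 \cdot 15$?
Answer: $3640$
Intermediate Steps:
$R = 0$ ($R = -5 + 5 = 0$)
$K{\left(w \right)} = 2$ ($K{\left(w \right)} = \frac{w + w}{w + 0} = \frac{2 w}{w} = 2$)
$k{\left(g \right)} = 190$ ($k{\left(g \right)} = - 5 \left(2 - 40\right) = \left(-5\right) \left(-38\right) = 190$)
$k{\left(f{\left(L,9 \right)} \right)} + 230 \cdot 15 = 190 + 230 \cdot 15 = 190 + 3450 = 3640$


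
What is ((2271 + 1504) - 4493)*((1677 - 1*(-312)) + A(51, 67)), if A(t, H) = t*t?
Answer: -3295620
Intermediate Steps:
A(t, H) = t²
((2271 + 1504) - 4493)*((1677 - 1*(-312)) + A(51, 67)) = ((2271 + 1504) - 4493)*((1677 - 1*(-312)) + 51²) = (3775 - 4493)*((1677 + 312) + 2601) = -718*(1989 + 2601) = -718*4590 = -3295620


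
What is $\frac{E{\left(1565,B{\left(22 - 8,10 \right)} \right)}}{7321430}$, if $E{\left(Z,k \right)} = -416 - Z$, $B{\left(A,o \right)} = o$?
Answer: $- \frac{1981}{7321430} \approx -0.00027058$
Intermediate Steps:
$\frac{E{\left(1565,B{\left(22 - 8,10 \right)} \right)}}{7321430} = \frac{-416 - 1565}{7321430} = \left(-416 - 1565\right) \frac{1}{7321430} = \left(-1981\right) \frac{1}{7321430} = - \frac{1981}{7321430}$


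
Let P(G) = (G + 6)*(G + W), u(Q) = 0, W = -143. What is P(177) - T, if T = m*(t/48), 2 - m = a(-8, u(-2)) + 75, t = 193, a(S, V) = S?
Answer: 311201/48 ≈ 6483.4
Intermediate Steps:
P(G) = (-143 + G)*(6 + G) (P(G) = (G + 6)*(G - 143) = (6 + G)*(-143 + G) = (-143 + G)*(6 + G))
m = -65 (m = 2 - (-8 + 75) = 2 - 1*67 = 2 - 67 = -65)
T = -12545/48 ≈ -261.35
P(177) - T = (-858 + 177² - 137*177) - 1*(-12545/48) = (-858 + 31329 - 24249) + 12545/48 = 6222 + 12545/48 = 311201/48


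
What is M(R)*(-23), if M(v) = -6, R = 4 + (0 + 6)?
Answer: 138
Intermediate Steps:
R = 10 (R = 4 + 6 = 10)
M(R)*(-23) = -6*(-23) = 138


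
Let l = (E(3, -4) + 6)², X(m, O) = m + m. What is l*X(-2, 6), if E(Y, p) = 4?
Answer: -400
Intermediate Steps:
X(m, O) = 2*m
l = 100 (l = (4 + 6)² = 10² = 100)
l*X(-2, 6) = 100*(2*(-2)) = 100*(-4) = -400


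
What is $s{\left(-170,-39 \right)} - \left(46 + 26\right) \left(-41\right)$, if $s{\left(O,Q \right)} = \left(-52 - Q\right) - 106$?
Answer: $2833$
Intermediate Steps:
$s{\left(O,Q \right)} = -158 - Q$ ($s{\left(O,Q \right)} = \left(-52 - Q\right) - 106 = -158 - Q$)
$s{\left(-170,-39 \right)} - \left(46 + 26\right) \left(-41\right) = \left(-158 - -39\right) - \left(46 + 26\right) \left(-41\right) = \left(-158 + 39\right) - 72 \left(-41\right) = -119 - -2952 = -119 + 2952 = 2833$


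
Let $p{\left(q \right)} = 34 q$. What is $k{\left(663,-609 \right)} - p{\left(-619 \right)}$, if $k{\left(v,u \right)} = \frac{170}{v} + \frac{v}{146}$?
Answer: $\frac{119863241}{5694} \approx 21051.0$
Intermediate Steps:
$k{\left(v,u \right)} = \frac{170}{v} + \frac{v}{146}$ ($k{\left(v,u \right)} = \frac{170}{v} + v \frac{1}{146} = \frac{170}{v} + \frac{v}{146}$)
$k{\left(663,-609 \right)} - p{\left(-619 \right)} = \left(\frac{170}{663} + \frac{1}{146} \cdot 663\right) - 34 \left(-619\right) = \left(170 \cdot \frac{1}{663} + \frac{663}{146}\right) - -21046 = \left(\frac{10}{39} + \frac{663}{146}\right) + 21046 = \frac{27317}{5694} + 21046 = \frac{119863241}{5694}$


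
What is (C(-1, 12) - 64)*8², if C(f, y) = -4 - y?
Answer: -5120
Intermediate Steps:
(C(-1, 12) - 64)*8² = ((-4 - 1*12) - 64)*8² = ((-4 - 12) - 64)*64 = (-16 - 64)*64 = -80*64 = -5120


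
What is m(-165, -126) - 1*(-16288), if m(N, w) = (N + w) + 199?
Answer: 16196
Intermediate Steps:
m(N, w) = 199 + N + w
m(-165, -126) - 1*(-16288) = (199 - 165 - 126) - 1*(-16288) = -92 + 16288 = 16196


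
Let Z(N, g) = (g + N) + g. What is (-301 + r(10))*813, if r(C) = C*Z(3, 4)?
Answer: -155283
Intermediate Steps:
Z(N, g) = N + 2*g (Z(N, g) = (N + g) + g = N + 2*g)
r(C) = 11*C (r(C) = C*(3 + 2*4) = C*(3 + 8) = C*11 = 11*C)
(-301 + r(10))*813 = (-301 + 11*10)*813 = (-301 + 110)*813 = -191*813 = -155283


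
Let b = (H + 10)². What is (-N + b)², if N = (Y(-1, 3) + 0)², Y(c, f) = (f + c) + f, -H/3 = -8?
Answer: 1279161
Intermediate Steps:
H = 24 (H = -3*(-8) = 24)
Y(c, f) = c + 2*f (Y(c, f) = (c + f) + f = c + 2*f)
b = 1156 (b = (24 + 10)² = 34² = 1156)
N = 25 (N = ((-1 + 2*3) + 0)² = ((-1 + 6) + 0)² = (5 + 0)² = 5² = 25)
(-N + b)² = (-1*25 + 1156)² = (-25 + 1156)² = 1131² = 1279161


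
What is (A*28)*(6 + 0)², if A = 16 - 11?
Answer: 5040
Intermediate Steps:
A = 5
(A*28)*(6 + 0)² = (5*28)*(6 + 0)² = 140*6² = 140*36 = 5040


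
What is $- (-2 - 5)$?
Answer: $7$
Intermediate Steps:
$- (-2 - 5) = \left(-1\right) \left(-7\right) = 7$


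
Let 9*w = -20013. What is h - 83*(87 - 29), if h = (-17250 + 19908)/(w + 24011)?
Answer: -157322347/32681 ≈ -4813.9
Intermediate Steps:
w = -6671/3 (w = (1/9)*(-20013) = -6671/3 ≈ -2223.7)
h = 3987/32681 (h = (-17250 + 19908)/(-6671/3 + 24011) = 2658/(65362/3) = 2658*(3/65362) = 3987/32681 ≈ 0.12200)
h - 83*(87 - 29) = 3987/32681 - 83*(87 - 29) = 3987/32681 - 83*58 = 3987/32681 - 1*4814 = 3987/32681 - 4814 = -157322347/32681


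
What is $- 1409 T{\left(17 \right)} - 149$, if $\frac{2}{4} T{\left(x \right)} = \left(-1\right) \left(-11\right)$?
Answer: $-31147$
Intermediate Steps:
$T{\left(x \right)} = 22$ ($T{\left(x \right)} = 2 \left(\left(-1\right) \left(-11\right)\right) = 2 \cdot 11 = 22$)
$- 1409 T{\left(17 \right)} - 149 = \left(-1409\right) 22 - 149 = -30998 - 149 = -31147$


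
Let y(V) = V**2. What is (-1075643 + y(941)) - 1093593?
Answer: -1283755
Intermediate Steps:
(-1075643 + y(941)) - 1093593 = (-1075643 + 941**2) - 1093593 = (-1075643 + 885481) - 1093593 = -190162 - 1093593 = -1283755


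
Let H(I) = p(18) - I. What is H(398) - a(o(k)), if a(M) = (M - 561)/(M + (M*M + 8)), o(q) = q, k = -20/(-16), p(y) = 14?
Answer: -57476/173 ≈ -332.23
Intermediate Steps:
k = 5/4 (k = -20*(-1/16) = 5/4 ≈ 1.2500)
H(I) = 14 - I
a(M) = (-561 + M)/(8 + M + M²) (a(M) = (-561 + M)/(M + (M² + 8)) = (-561 + M)/(M + (8 + M²)) = (-561 + M)/(8 + M + M²))
H(398) - a(o(k)) = (14 - 1*398) - (-561 + 5/4)/(8 + 5/4 + (5/4)²) = (14 - 398) - (-2239)/((8 + 5/4 + 25/16)*4) = -384 - (-2239)/(173/16*4) = -384 - 16*(-2239)/(173*4) = -384 - 1*(-8956/173) = -384 + 8956/173 = -57476/173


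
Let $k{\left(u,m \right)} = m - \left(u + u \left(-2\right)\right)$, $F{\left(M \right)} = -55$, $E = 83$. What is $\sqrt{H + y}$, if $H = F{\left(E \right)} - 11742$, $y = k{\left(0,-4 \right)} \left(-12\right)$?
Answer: $i \sqrt{11749} \approx 108.39 i$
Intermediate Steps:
$k{\left(u,m \right)} = m + u$ ($k{\left(u,m \right)} = m - \left(u - 2 u\right) = m - - u = m + u$)
$y = 48$ ($y = \left(-4 + 0\right) \left(-12\right) = \left(-4\right) \left(-12\right) = 48$)
$H = -11797$ ($H = -55 - 11742 = -11797$)
$\sqrt{H + y} = \sqrt{-11797 + 48} = \sqrt{-11749} = i \sqrt{11749}$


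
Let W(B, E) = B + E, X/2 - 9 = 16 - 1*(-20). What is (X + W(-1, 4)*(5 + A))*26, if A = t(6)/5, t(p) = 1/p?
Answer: 13663/5 ≈ 2732.6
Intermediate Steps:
A = 1/30 (A = 1/(6*5) = (1/6)*(1/5) = 1/30 ≈ 0.033333)
X = 90 (X = 18 + 2*(16 - 1*(-20)) = 18 + 2*(16 + 20) = 18 + 2*36 = 18 + 72 = 90)
(X + W(-1, 4)*(5 + A))*26 = (90 + (-1 + 4)*(5 + 1/30))*26 = (90 + 3*(151/30))*26 = (90 + 151/10)*26 = (1051/10)*26 = 13663/5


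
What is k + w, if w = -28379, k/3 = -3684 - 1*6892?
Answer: -60107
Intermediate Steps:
k = -31728 (k = 3*(-3684 - 1*6892) = 3*(-3684 - 6892) = 3*(-10576) = -31728)
k + w = -31728 - 28379 = -60107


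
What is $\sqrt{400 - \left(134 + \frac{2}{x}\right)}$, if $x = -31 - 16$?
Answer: $\frac{2 \sqrt{146922}}{47} \approx 16.311$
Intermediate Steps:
$x = -47$ ($x = -31 - 16 = -47$)
$\sqrt{400 - \left(134 + \frac{2}{x}\right)} = \sqrt{400 - \frac{6296}{47}} = \sqrt{\frac{12504}{47}} = \frac{2 \sqrt{146922}}{47}$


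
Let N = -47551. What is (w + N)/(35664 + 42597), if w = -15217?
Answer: -62768/78261 ≈ -0.80203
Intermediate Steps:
(w + N)/(35664 + 42597) = (-15217 - 47551)/(35664 + 42597) = -62768/78261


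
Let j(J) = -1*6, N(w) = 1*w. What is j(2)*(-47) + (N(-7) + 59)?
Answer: 334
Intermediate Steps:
N(w) = w
j(J) = -6
j(2)*(-47) + (N(-7) + 59) = -6*(-47) + (-7 + 59) = 282 + 52 = 334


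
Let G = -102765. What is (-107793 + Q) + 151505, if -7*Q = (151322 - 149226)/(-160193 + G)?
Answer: 40230471384/920353 ≈ 43712.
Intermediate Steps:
Q = 1048/920353 (Q = -(151322 - 149226)/(7*(-160193 - 102765)) = -2096/(7*(-262958)) = -2096*(-1)/(7*262958) = -⅐*(-1048/131479) = 1048/920353 ≈ 0.0011387)
(-107793 + Q) + 151505 = (-107793 + 1048/920353) + 151505 = -99207609881/920353 + 151505 = 40230471384/920353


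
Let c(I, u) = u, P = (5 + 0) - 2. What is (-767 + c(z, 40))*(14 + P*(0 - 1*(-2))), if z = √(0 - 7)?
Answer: -14540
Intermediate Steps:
z = I*√7 (z = √(-7) = I*√7 ≈ 2.6458*I)
P = 3 (P = 5 - 2 = 3)
(-767 + c(z, 40))*(14 + P*(0 - 1*(-2))) = (-767 + 40)*(14 + 3*(0 - 1*(-2))) = -727*(14 + 3*(0 + 2)) = -727*(14 + 3*2) = -727*(14 + 6) = -727*20 = -14540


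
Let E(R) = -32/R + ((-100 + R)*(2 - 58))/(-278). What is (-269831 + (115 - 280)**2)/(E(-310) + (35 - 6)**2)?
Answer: -5226946270/16342169 ≈ -319.84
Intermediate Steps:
E(R) = -2800/139 - 32/R + 28*R/139 (E(R) = -32/R + ((-100 + R)*(-56))*(-1/278) = -32/R + (5600 - 56*R)*(-1/278) = -32/R + (-2800/139 + 28*R/139) = -2800/139 - 32/R + 28*R/139)
(-269831 + (115 - 280)**2)/(E(-310) + (35 - 6)**2) = (-269831 + (115 - 280)**2)/((4/139)*(-1112 + 7*(-310)*(-100 - 310))/(-310) + (35 - 6)**2) = (-269831 + (-165)**2)/((4/139)*(-1/310)*(-1112 + 7*(-310)*(-410)) + 29**2) = (-269831 + 27225)/((4/139)*(-1/310)*(-1112 + 889700) + 841) = -242606/((4/139)*(-1/310)*888588 + 841) = -242606/(-1777176/21545 + 841) = -242606/16342169/21545 = -242606*21545/16342169 = -5226946270/16342169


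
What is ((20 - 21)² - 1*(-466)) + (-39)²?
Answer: 1988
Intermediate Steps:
((20 - 21)² - 1*(-466)) + (-39)² = ((-1)² + 466) + 1521 = (1 + 466) + 1521 = 467 + 1521 = 1988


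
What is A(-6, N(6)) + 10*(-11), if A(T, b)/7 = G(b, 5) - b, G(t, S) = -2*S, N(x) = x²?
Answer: -432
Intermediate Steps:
A(T, b) = -70 - 7*b (A(T, b) = 7*(-2*5 - b) = 7*(-10 - b) = -70 - 7*b)
A(-6, N(6)) + 10*(-11) = (-70 - 7*6²) + 10*(-11) = (-70 - 7*36) - 110 = (-70 - 252) - 110 = -322 - 110 = -432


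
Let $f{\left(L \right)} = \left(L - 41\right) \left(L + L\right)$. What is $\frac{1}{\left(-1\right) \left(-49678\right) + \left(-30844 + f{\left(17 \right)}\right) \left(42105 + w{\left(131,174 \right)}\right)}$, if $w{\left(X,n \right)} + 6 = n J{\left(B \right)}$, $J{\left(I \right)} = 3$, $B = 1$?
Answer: $- \frac{1}{1349331182} \approx -7.4111 \cdot 10^{-10}$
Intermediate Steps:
$f{\left(L \right)} = 2 L \left(-41 + L\right)$ ($f{\left(L \right)} = \left(-41 + L\right) 2 L = 2 L \left(-41 + L\right)$)
$w{\left(X,n \right)} = -6 + 3 n$ ($w{\left(X,n \right)} = -6 + n 3 = -6 + 3 n$)
$\frac{1}{\left(-1\right) \left(-49678\right) + \left(-30844 + f{\left(17 \right)}\right) \left(42105 + w{\left(131,174 \right)}\right)} = \frac{1}{\left(-1\right) \left(-49678\right) + \left(-30844 + 2 \cdot 17 \left(-41 + 17\right)\right) \left(42105 + \left(-6 + 3 \cdot 174\right)\right)} = \frac{1}{49678 + \left(-30844 + 2 \cdot 17 \left(-24\right)\right) \left(42105 + \left(-6 + 522\right)\right)} = \frac{1}{49678 + \left(-30844 - 816\right) \left(42105 + 516\right)} = \frac{1}{49678 - 1349380860} = \frac{1}{-1349331182} = - \frac{1}{1349331182}$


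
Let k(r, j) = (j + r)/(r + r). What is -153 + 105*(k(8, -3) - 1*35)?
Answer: -60723/16 ≈ -3795.2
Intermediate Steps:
k(r, j) = (j + r)/(2*r) (k(r, j) = (j + r)/((2*r)) = (j + r)*(1/(2*r)) = (j + r)/(2*r))
-153 + 105*(k(8, -3) - 1*35) = -153 + 105*((1/2)*(-3 + 8)/8 - 1*35) = -153 + 105*((1/2)*(1/8)*5 - 35) = -153 + 105*(5/16 - 35) = -153 + 105*(-555/16) = -153 - 58275/16 = -60723/16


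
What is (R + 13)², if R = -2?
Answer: 121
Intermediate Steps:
(R + 13)² = (-2 + 13)² = 11² = 121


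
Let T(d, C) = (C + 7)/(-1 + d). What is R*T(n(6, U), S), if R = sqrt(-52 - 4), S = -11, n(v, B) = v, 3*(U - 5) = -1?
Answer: -8*I*sqrt(14)/5 ≈ -5.9866*I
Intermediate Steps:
U = 14/3 (U = 5 + (1/3)*(-1) = 5 - 1/3 = 14/3 ≈ 4.6667)
T(d, C) = (7 + C)/(-1 + d)
R = 2*I*sqrt(14) (R = sqrt(-56) = 2*I*sqrt(14) ≈ 7.4833*I)
R*T(n(6, U), S) = (2*I*sqrt(14))*((7 - 11)/(-1 + 6)) = (2*I*sqrt(14))*(-4/5) = -8*I*sqrt(14)/5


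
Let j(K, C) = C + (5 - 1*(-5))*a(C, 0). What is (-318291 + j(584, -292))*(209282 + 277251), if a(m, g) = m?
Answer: -156421819099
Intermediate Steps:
j(K, C) = 11*C (j(K, C) = C + (5 - 1*(-5))*C = C + (5 + 5)*C = C + 10*C = 11*C)
(-318291 + j(584, -292))*(209282 + 277251) = (-318291 + 11*(-292))*(209282 + 277251) = (-318291 - 3212)*486533 = -321503*486533 = -156421819099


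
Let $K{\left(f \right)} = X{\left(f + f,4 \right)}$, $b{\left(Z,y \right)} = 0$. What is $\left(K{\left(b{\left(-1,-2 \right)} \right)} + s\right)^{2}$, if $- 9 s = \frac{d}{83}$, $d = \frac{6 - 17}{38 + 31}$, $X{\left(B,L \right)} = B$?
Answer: $\frac{121}{2656680849} \approx 4.5546 \cdot 10^{-8}$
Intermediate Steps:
$K{\left(f \right)} = 2 f$ ($K{\left(f \right)} = f + f = 2 f$)
$d = - \frac{11}{69} \approx -0.15942$
$s = \frac{11}{51543}$ ($s = - \frac{\left(- \frac{11}{69}\right) \frac{1}{83}}{9} = \left(- \frac{1}{9}\right) \left(- \frac{11}{5727}\right) = \frac{11}{51543} \approx 0.00021341$)
$\left(K{\left(b{\left(-1,-2 \right)} \right)} + s\right)^{2} = \left(2 \cdot 0 + \frac{11}{51543}\right)^{2} = \left(0 + \frac{11}{51543}\right)^{2} = \left(\frac{11}{51543}\right)^{2} = \frac{121}{2656680849}$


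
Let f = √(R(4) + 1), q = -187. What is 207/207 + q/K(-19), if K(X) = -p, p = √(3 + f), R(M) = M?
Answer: 1 + 187/√(3 + √5) ≈ 82.722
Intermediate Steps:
f = √5 (f = √(4 + 1) = √5 ≈ 2.2361)
p = √(3 + √5) ≈ 2.2882
K(X) = -√(3 + √5)
207/207 + q/K(-19) = 207/207 - 187*(-1/√(3 + √5)) = 207*(1/207) - (-187)/√(3 + √5) = 1 + 187/√(3 + √5)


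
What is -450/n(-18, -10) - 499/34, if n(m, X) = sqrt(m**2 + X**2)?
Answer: -499/34 - 225*sqrt(106)/106 ≈ -36.530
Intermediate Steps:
n(m, X) = sqrt(X**2 + m**2)
-450/n(-18, -10) - 499/34 = -450/sqrt((-10)**2 + (-18)**2) - 499/34 = -450/sqrt(100 + 324) - 499*1/34 = -450*sqrt(106)/212 - 499/34 = -225*sqrt(106)/106 - 499/34 = -499/34 - 225*sqrt(106)/106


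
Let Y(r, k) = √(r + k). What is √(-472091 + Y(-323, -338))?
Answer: √(-472091 + I*√661) ≈ 0.019 + 687.09*I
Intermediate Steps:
Y(r, k) = √(k + r)
√(-472091 + Y(-323, -338)) = √(-472091 + √(-338 - 323)) = √(-472091 + √(-661)) = √(-472091 + I*√661)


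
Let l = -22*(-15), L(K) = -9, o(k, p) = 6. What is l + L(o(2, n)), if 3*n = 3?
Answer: 321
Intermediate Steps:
n = 1 (n = (⅓)*3 = 1)
l = 330
l + L(o(2, n)) = 330 - 9 = 321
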